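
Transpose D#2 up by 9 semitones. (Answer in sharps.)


Solution.
D#2: chromatic position 3 in octave 2 → absolute = 2×12 + 3 = 27
Transpose up 9: 27 + 9 = 36
36 = 3×12 + 0 → C in octave 3
Result = C3


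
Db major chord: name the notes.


Major triad = root + major 3rd (4 semitones) + perfect 5th (7 semitones)
A triad on Db stacks thirds, so the chord tones use letter names D-F-A
Root: Db
Major 3rd above Db: F
Perfect 5th above Db: Ab
Chord = Db F Ab


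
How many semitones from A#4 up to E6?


Working:
Absolute semitone position = octave×12 + chromatic position
A#4: 4×12 + 10 = 58
E6: 6×12 + 4 = 76
Difference = 76 - 58 = 18
= 18 semitones


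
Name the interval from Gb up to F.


Reasoning:
Letter names: G → F spans 7 letter names → a 7th
Semitones: Gb → F = 11 half-steps
A 7th of 11 semitones is a major 7th
= major 7th


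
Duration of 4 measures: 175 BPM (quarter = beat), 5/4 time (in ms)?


Solution.
Quarter-note beat duration = 60000 / 175 ms
Beats per measure (5/4) = 5
One measure = 5 × 60000 / 175 = 300000 / 175 ms
4 measures = 4 × 300000 / 175 = 1200000 / 175
= 6857.1 ms


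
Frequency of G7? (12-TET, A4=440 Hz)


Solution.
f = 440 × 2^(n/12) where n = semitones from A4
G7: 34 semitones from A4
f = 440 × 2^(34/12)
f = 3135.96 Hz


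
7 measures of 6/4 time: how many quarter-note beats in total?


Working:
Time signature 6/4: the bottom number 4 means the quarter note gets one count
The top number 6 means 6 quarter-note beats per measure
Total = 6 × 7 measures
= 42 quarter-note beats


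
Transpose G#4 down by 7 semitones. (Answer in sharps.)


Working:
G#4: chromatic position 8 in octave 4 → absolute = 4×12 + 8 = 56
Transpose down 7: 56 - 7 = 49
49 = 4×12 + 1 → C# in octave 4
Result = C#4


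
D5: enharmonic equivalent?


Enharmonic notes sound the same pitch but are spelled with different letter names
D and C## name the same pitch class
= C##5


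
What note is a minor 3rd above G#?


Working:
A 3rd spans 3 letter names, so from G we land on B
A minor 3rd = 3 semitones above G#
Spell B at that pitch: B
= B


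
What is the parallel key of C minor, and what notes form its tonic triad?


Step by step:
Parallel keys share the same tonic but differ in mode
C minor → parallel is C major
Tonic triad of C major = C E G
= C major; triad = C E G


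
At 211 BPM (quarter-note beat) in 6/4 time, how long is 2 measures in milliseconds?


Solution.
Quarter-note beat duration = 60000 / 211 ms
Beats per measure (6/4) = 6
One measure = 6 × 60000 / 211 = 360000 / 211 ms
2 measures = 2 × 360000 / 211 = 720000 / 211
= 3412.3 ms


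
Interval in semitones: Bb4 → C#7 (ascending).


Absolute semitone position = octave×12 + chromatic position
Bb4: 4×12 + 10 = 58
C#7: 7×12 + 1 = 85
Difference = 85 - 58 = 27
= 27 semitones


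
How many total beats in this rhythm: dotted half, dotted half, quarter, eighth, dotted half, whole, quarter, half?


Step by step:
Beat values:
  dotted half = 3 beats
  dotted half = 3 beats
  quarter = 1 beat
  eighth = 0.5 beats
  dotted half = 3 beats
  whole = 4 beats
  quarter = 1 beat
  half = 2 beats
Sum = 3 + 3 + 1 + 0.5 + 3 + 4 + 1 + 2
= 17.5 beats


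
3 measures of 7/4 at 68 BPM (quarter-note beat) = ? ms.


Quarter-note beat duration = 60000 / 68 ms
Beats per measure (7/4) = 7
One measure = 7 × 60000 / 68 = 420000 / 68 ms
3 measures = 3 × 420000 / 68 = 1260000 / 68
= 18529.4 ms


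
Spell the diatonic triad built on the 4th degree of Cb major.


Cb major scale: Cb Db Eb Fb Gb Ab Bb
Diatonic triad on degree 4 stacks scale notes 4, 6, 1: Fb Ab Cb
Fb→Ab = 4 semitones; Fb→Cb = 7 semitones → major triad
= Fb Ab Cb (major)


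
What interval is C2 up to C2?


Letter names: C → C spans 1 letter name → a unison
Semitones: C2 → C2 = 0 half-steps
A unison of 0 semitones is a perfect unison
= perfect unison


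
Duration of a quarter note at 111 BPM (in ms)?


Reasoning:
One quarter-note beat = 60000 / BPM = 60000 / 111 ms
Duration = 60000 / 111
= 540.5 ms


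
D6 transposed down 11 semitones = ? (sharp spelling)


Working:
D6: chromatic position 2 in octave 6 → absolute = 6×12 + 2 = 74
Transpose down 11: 74 - 11 = 63
63 = 5×12 + 3 → D# in octave 5
Result = D#5


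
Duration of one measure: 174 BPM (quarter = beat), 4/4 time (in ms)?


Working:
Quarter-note beat duration = 60000 / 174 ms
Beats per measure (4/4) = 4
One measure = 4 × 60000 / 174 = 240000 / 174 ms
= 1379.3 ms


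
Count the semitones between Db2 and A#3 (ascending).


Reasoning:
Absolute semitone position = octave×12 + chromatic position
Db2: 2×12 + 1 = 25
A#3: 3×12 + 10 = 46
Difference = 46 - 25 = 21
= 21 semitones


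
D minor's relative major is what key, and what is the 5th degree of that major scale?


The relative major shares the key signature and is a minor 3rd above the minor tonic
A minor 3rd above D is F
→ relative major of D minor is F major
F major scale: F G A Bb C D E
= F major; 5th degree = C


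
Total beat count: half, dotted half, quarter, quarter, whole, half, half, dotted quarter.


Working:
Beat values:
  half = 2 beats
  dotted half = 3 beats
  quarter = 1 beat
  quarter = 1 beat
  whole = 4 beats
  half = 2 beats
  half = 2 beats
  dotted quarter = 1.5 beats
Sum = 2 + 3 + 1 + 1 + 4 + 2 + 2 + 1.5
= 16.5 beats


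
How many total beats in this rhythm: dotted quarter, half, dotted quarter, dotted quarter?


Let's work it out.
Beat values:
  dotted quarter = 1.5 beats
  half = 2 beats
  dotted quarter = 1.5 beats
  dotted quarter = 1.5 beats
Sum = 1.5 + 2 + 1.5 + 1.5
= 6.5 beats


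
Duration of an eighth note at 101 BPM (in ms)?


One quarter-note beat = 60000 / BPM = 60000 / 101 ms
Eighth note = 1/2 × quarter note
Duration = 1/2 × 60000 / 101 = 30000 / 101
= 297.0 ms


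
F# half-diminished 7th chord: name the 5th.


Half-diminished 7th chord = root + minor 3rd + diminished 5th + minor 7th
Seventh chords stack in thirds, so the letter names are F-A-C-E
Root: F#
Minor 3rd above F#: A
Diminished 5th above F#: C
Minor 7th above F#: E
The 5th = C


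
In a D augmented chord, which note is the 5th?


Let's work it out.
Augmented triad = root + major 3rd (4 semitones) + augmented 5th (8 semitones)
A triad on D stacks thirds, so the chord tones use letter names D-F-A
Root: D
Major 3rd above D: F#
Augmented 5th above D: A#
The 5th = A#


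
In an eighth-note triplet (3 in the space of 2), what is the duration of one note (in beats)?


Solution.
Triplet: 3 notes occupy the space of 2 eighth notes
Space = 2 × 1/2 = 1 beat
Each triplet note = 1 / 3 = 1/3 beats
= 1/3 beats


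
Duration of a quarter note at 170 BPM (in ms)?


Reasoning:
One quarter-note beat = 60000 / BPM = 60000 / 170 ms
Duration = 60000 / 170
= 352.9 ms


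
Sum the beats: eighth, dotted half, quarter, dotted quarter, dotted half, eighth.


Let's work it out.
Beat values:
  eighth = 0.5 beats
  dotted half = 3 beats
  quarter = 1 beat
  dotted quarter = 1.5 beats
  dotted half = 3 beats
  eighth = 0.5 beats
Sum = 0.5 + 3 + 1 + 1.5 + 3 + 0.5
= 9.5 beats


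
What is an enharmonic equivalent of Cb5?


Solution.
Enharmonic notes sound the same pitch but are spelled with different letter names
Cb and B name the same pitch class
Octave numbers change at C, so Cb5 = B4
= B4


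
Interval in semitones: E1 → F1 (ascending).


Absolute semitone position = octave×12 + chromatic position
E1: 1×12 + 4 = 16
F1: 1×12 + 5 = 17
Difference = 17 - 16 = 1
= 1 semitone


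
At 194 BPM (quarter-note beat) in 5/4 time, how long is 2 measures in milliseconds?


Step by step:
Quarter-note beat duration = 60000 / 194 ms
Beats per measure (5/4) = 5
One measure = 5 × 60000 / 194 = 300000 / 194 ms
2 measures = 2 × 300000 / 194 = 600000 / 194
= 3092.8 ms


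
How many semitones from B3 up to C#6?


Solution.
Absolute semitone position = octave×12 + chromatic position
B3: 3×12 + 11 = 47
C#6: 6×12 + 1 = 73
Difference = 73 - 47 = 26
= 26 semitones


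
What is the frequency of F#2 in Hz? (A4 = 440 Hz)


Working:
f = 440 × 2^(n/12) where n = semitones from A4
F#2: -27 semitones from A4
f = 440 × 2^(-27/12)
f = 92.50 Hz


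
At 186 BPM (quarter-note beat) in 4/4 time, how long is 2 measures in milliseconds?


Quarter-note beat duration = 60000 / 186 ms
Beats per measure (4/4) = 4
One measure = 4 × 60000 / 186 = 240000 / 186 ms
2 measures = 2 × 240000 / 186 = 480000 / 186
= 2580.6 ms


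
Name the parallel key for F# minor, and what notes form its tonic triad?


Working:
Parallel keys share the same tonic but differ in mode
F# minor → parallel is F# major
Tonic triad of F# major = F# A# C#
= F# major; triad = F# A# C#


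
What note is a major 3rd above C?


Step by step:
A 3rd spans 3 letter names, so from C we land on E
A major 3rd = 4 semitones above C
Spell E at that pitch: E
= E


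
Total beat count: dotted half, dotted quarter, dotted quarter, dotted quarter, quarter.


Working:
Beat values:
  dotted half = 3 beats
  dotted quarter = 1.5 beats
  dotted quarter = 1.5 beats
  dotted quarter = 1.5 beats
  quarter = 1 beat
Sum = 3 + 1.5 + 1.5 + 1.5 + 1
= 8.5 beats


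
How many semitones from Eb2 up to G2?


Reasoning:
Absolute semitone position = octave×12 + chromatic position
Eb2: 2×12 + 3 = 27
G2: 2×12 + 7 = 31
Difference = 31 - 27 = 4
= 4 semitones


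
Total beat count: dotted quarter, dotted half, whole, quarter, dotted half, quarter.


Working:
Beat values:
  dotted quarter = 1.5 beats
  dotted half = 3 beats
  whole = 4 beats
  quarter = 1 beat
  dotted half = 3 beats
  quarter = 1 beat
Sum = 1.5 + 3 + 4 + 1 + 3 + 1
= 13.5 beats


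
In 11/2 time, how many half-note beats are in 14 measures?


Solution.
Time signature 11/2: the bottom number 2 means the half note gets one count
The top number 11 means 11 half-note beats per measure
Total = 11 × 14 measures
= 154 half-note beats


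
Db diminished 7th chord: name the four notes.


Diminished 7th chord = root + minor 3rd + diminished 5th + diminished 7th
Seventh chords stack in thirds, so the letter names are D-F-A-C
Root: Db
Minor 3rd above Db: Fb
Diminished 5th above Db: Abb
Diminished 7th above Db: Cbb
Chord = Db Fb Abb Cbb


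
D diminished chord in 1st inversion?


Working:
Root position: D F Ab
1st inversion: move root up an octave
Bass note: F
Notes (bottom to top) = F Ab D


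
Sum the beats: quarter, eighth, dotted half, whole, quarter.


Reasoning:
Beat values:
  quarter = 1 beat
  eighth = 0.5 beats
  dotted half = 3 beats
  whole = 4 beats
  quarter = 1 beat
Sum = 1 + 0.5 + 3 + 4 + 1
= 9.5 beats


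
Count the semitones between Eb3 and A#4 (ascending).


Working:
Absolute semitone position = octave×12 + chromatic position
Eb3: 3×12 + 3 = 39
A#4: 4×12 + 10 = 58
Difference = 58 - 39 = 19
= 19 semitones


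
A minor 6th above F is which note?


Step by step:
A 6th spans 6 letter names, so from F we land on D
A minor 6th = 8 semitones above F
Spell D at that pitch: Db
= Db


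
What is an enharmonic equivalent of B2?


Solution.
Enharmonic notes sound the same pitch but are spelled with different letter names
B and A## name the same pitch class
= A##2


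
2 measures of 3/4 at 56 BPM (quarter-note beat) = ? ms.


Solution.
Quarter-note beat duration = 60000 / 56 ms
Beats per measure (3/4) = 3
One measure = 3 × 60000 / 56 = 180000 / 56 ms
2 measures = 2 × 180000 / 56 = 360000 / 56
= 6428.6 ms


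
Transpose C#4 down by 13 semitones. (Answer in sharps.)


Step by step:
C#4: chromatic position 1 in octave 4 → absolute = 4×12 + 1 = 49
Transpose down 13: 49 - 13 = 36
36 = 3×12 + 0 → C in octave 3
Result = C3


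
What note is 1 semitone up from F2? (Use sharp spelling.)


Reasoning:
F2: chromatic position 5 in octave 2 → absolute = 2×12 + 5 = 29
Transpose up 1: 29 + 1 = 30
30 = 2×12 + 6 → F# in octave 2
Result = F#2


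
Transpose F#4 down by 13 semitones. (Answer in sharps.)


Let's work it out.
F#4: chromatic position 6 in octave 4 → absolute = 4×12 + 6 = 54
Transpose down 13: 54 - 13 = 41
41 = 3×12 + 5 → F in octave 3
Result = F3


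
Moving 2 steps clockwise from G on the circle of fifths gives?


Each clockwise step on the circle of fifths moves up a perfect 5th
From G: G → D → A
= A


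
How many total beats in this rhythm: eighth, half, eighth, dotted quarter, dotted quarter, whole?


Solution.
Beat values:
  eighth = 0.5 beats
  half = 2 beats
  eighth = 0.5 beats
  dotted quarter = 1.5 beats
  dotted quarter = 1.5 beats
  whole = 4 beats
Sum = 0.5 + 2 + 0.5 + 1.5 + 1.5 + 4
= 10 beats


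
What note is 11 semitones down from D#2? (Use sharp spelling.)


Let's work it out.
D#2: chromatic position 3 in octave 2 → absolute = 2×12 + 3 = 27
Transpose down 11: 27 - 11 = 16
16 = 1×12 + 4 → E in octave 1
Result = E1


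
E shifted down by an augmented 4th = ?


Solution.
augmented 4th: 4 letter names, 6 semitones
Letter: E - 3 → B
Pitch: E - 6 semitones, spelled as a B → Bb
= Bb


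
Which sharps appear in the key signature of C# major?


Step by step:
Sharp major keys follow the circle of fifths: C(0), G(1), D(2), A(3), E(4), B(5), F#(6), C#(7)
C# major has 7 sharps
Order of sharps: F# C# G# D# A# E# B# → first 7: F#, C#, G#, D#, A#, E#, B#
= F#, C#, G#, D#, A#, E#, B#


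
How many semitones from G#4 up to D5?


Reasoning:
Absolute semitone position = octave×12 + chromatic position
G#4: 4×12 + 8 = 56
D5: 5×12 + 2 = 62
Difference = 62 - 56 = 6
= 6 semitones


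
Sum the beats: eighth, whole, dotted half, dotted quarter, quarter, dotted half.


Solution.
Beat values:
  eighth = 0.5 beats
  whole = 4 beats
  dotted half = 3 beats
  dotted quarter = 1.5 beats
  quarter = 1 beat
  dotted half = 3 beats
Sum = 0.5 + 4 + 3 + 1.5 + 1 + 3
= 13 beats


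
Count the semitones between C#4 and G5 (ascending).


Step by step:
Absolute semitone position = octave×12 + chromatic position
C#4: 4×12 + 1 = 49
G5: 5×12 + 7 = 67
Difference = 67 - 49 = 18
= 18 semitones


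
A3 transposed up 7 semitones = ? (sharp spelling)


Working:
A3: chromatic position 9 in octave 3 → absolute = 3×12 + 9 = 45
Transpose up 7: 45 + 7 = 52
52 = 4×12 + 4 → E in octave 4
Result = E4


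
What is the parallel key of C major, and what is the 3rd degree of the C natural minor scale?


Reasoning:
Parallel keys share the same tonic but differ in mode
C major → parallel is C minor
C natural minor scale: C D Eb F G Ab Bb
= C minor; 3rd degree = Eb


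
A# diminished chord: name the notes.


Diminished triad = root + minor 3rd (3 semitones) + diminished 5th (6 semitones)
A triad on A# stacks thirds, so the chord tones use letter names A-C-E
Root: A#
Minor 3rd above A#: C#
Diminished 5th above A#: E
Chord = A# C# E


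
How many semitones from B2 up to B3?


Absolute semitone position = octave×12 + chromatic position
B2: 2×12 + 11 = 35
B3: 3×12 + 11 = 47
Difference = 47 - 35 = 12
= 12 semitones


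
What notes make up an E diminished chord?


Solution.
Diminished triad = root + minor 3rd (3 semitones) + diminished 5th (6 semitones)
A triad on E stacks thirds, so the chord tones use letter names E-G-B
Root: E
Minor 3rd above E: G
Diminished 5th above E: Bb
Chord = E G Bb


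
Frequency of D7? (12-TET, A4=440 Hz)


f = 440 × 2^(n/12) where n = semitones from A4
D7: 29 semitones from A4
f = 440 × 2^(29/12)
f = 2349.32 Hz


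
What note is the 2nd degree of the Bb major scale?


Major scale pattern: W-W-H-W-W-W-H (2-2-1-2-2-2-1 semitones)
Starting from Bb:
  Bb + 2 semitones → C
  C + 2 semitones → D
  D + 1 semitone → Eb
  Eb + 2 semitones → F
  F + 2 semitones → G
  G + 2 semitones → A
  A + 1 semitone → Bb
Scale: Bb C D Eb F G A
Degree 2 = C


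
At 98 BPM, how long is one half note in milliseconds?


One quarter-note beat = 60000 / BPM = 60000 / 98 ms
Half note = 2 × quarter note
Duration = 2 × 60000 / 98 = 120000 / 98
= 1224.5 ms


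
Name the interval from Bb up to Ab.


Step by step:
Letter names: B → A spans 7 letter names → a 7th
Semitones: Bb → Ab = 10 half-steps
A 7th of 10 semitones is a minor 7th
= minor 7th


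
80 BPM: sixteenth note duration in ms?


Working:
One quarter-note beat = 60000 / BPM = 60000 / 80 ms
Sixteenth note = 1/4 × quarter note
Duration = 1/4 × 60000 / 80 = 15000 / 80
= 187.5 ms


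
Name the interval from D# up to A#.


Reasoning:
Letter names: D → A spans 5 letter names → a 5th
Semitones: D# → A# = 7 half-steps
A 5th of 7 semitones is a perfect 5th
= perfect 5th


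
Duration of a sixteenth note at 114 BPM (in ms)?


Working:
One quarter-note beat = 60000 / BPM = 60000 / 114 ms
Sixteenth note = 1/4 × quarter note
Duration = 1/4 × 60000 / 114 = 15000 / 114
= 131.6 ms


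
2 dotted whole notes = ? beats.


Solution.
Base whole note = 4 beats
Dot 1 adds half the previous value: +2
One dotted whole = 4 + 2 = 6
2 of them = 2 × 6 = 12
= 12 beats


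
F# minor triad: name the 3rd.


Let's work it out.
Minor triad = root + minor 3rd (3 semitones) + perfect 5th (7 semitones)
A triad on F# stacks thirds, so the chord tones use letter names F-A-C
Root: F#
Minor 3rd above F#: A
Perfect 5th above F#: C#
The 3rd = A


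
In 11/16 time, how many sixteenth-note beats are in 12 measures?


Let's work it out.
Time signature 11/16: the bottom number 16 means the sixteenth note gets one count
The top number 11 means 11 sixteenth-note beats per measure
Total = 11 × 12 measures
= 132 sixteenth-note beats


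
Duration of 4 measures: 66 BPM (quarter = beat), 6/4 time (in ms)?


Working:
Quarter-note beat duration = 60000 / 66 ms
Beats per measure (6/4) = 6
One measure = 6 × 60000 / 66 = 360000 / 66 ms
4 measures = 4 × 360000 / 66 = 1440000 / 66
= 21818.2 ms


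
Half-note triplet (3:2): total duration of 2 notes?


Triplet: 3 notes occupy the space of 2 half notes
Space = 2 × 2 = 4 beats
Each triplet note = 4 / 3 = 4/3 beats
2 notes = 2 × 4/3 = 8/3
= 8/3 beats


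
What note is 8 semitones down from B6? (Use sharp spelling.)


Step by step:
B6: chromatic position 11 in octave 6 → absolute = 6×12 + 11 = 83
Transpose down 8: 83 - 8 = 75
75 = 6×12 + 3 → D# in octave 6
Result = D#6


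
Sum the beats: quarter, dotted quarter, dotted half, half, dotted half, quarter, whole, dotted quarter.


Beat values:
  quarter = 1 beat
  dotted quarter = 1.5 beats
  dotted half = 3 beats
  half = 2 beats
  dotted half = 3 beats
  quarter = 1 beat
  whole = 4 beats
  dotted quarter = 1.5 beats
Sum = 1 + 1.5 + 3 + 2 + 3 + 1 + 4 + 1.5
= 17 beats


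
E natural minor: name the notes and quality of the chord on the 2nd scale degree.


E natural minor scale: E F# G A B C D
Diatonic triad on degree 2 stacks scale notes 2, 4, 6: F# A C
F#→A = 3 semitones; F#→C = 6 semitones → diminished triad
= F# A C (diminished)


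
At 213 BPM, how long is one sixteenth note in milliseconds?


Solution.
One quarter-note beat = 60000 / BPM = 60000 / 213 ms
Sixteenth note = 1/4 × quarter note
Duration = 1/4 × 60000 / 213 = 15000 / 213
= 70.4 ms


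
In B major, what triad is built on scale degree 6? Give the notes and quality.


B major scale: B C# D# E F# G# A#
Diatonic triad on degree 6 stacks scale notes 6, 1, 3: G# B D#
G#→B = 3 semitones; G#→D# = 7 semitones → minor triad
= G# B D# (minor)


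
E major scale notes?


Major scale pattern: W-W-H-W-W-W-H (2-2-1-2-2-2-1 semitones)
Starting from E:
  E + 2 semitones → F#
  F# + 2 semitones → G#
  G# + 1 semitone → A
  A + 2 semitones → B
  B + 2 semitones → C#
  C# + 2 semitones → D#
  D# + 1 semitone → E
Scale = E F# G# A B C# D#


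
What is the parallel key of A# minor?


Parallel keys share the same tonic but differ in mode
A# minor → parallel is A# major
= A# major


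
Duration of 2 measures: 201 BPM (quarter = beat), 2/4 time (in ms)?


Quarter-note beat duration = 60000 / 201 ms
Beats per measure (2/4) = 2
One measure = 2 × 60000 / 201 = 120000 / 201 ms
2 measures = 2 × 120000 / 201 = 240000 / 201
= 1194.0 ms


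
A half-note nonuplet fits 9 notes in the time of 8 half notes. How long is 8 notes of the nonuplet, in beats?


Step by step:
Nonuplet: 9 notes occupy the space of 8 half notes
Space = 8 × 2 = 16 beats
Each nonuplet note = 16 / 9 = 16/9 beats
8 notes = 8 × 16/9 = 128/9
= 128/9 beats


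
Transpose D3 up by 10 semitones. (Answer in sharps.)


Solution.
D3: chromatic position 2 in octave 3 → absolute = 3×12 + 2 = 38
Transpose up 10: 38 + 10 = 48
48 = 4×12 + 0 → C in octave 4
Result = C4


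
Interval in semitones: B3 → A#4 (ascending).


Step by step:
Absolute semitone position = octave×12 + chromatic position
B3: 3×12 + 11 = 47
A#4: 4×12 + 10 = 58
Difference = 58 - 47 = 11
= 11 semitones


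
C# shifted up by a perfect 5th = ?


perfect 5th: 5 letter names, 7 semitones
Letter: C + 4 → G
Pitch: C# + 7 semitones, spelled as a G → G#
= G#


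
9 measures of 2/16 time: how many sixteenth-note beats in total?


Solution.
Time signature 2/16: the bottom number 16 means the sixteenth note gets one count
The top number 2 means 2 sixteenth-note beats per measure
Total = 2 × 9 measures
= 18 sixteenth-note beats


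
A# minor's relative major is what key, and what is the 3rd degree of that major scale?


Step by step:
The relative major shares the key signature and is a minor 3rd above the minor tonic
A minor 3rd above A# is C#
→ relative major of A# minor is C# major
C# major scale: C# D# E# F# G# A# B#
= C# major; 3rd degree = E#


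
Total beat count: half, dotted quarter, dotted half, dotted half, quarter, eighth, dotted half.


Solution.
Beat values:
  half = 2 beats
  dotted quarter = 1.5 beats
  dotted half = 3 beats
  dotted half = 3 beats
  quarter = 1 beat
  eighth = 0.5 beats
  dotted half = 3 beats
Sum = 2 + 1.5 + 3 + 3 + 1 + 0.5 + 3
= 14 beats


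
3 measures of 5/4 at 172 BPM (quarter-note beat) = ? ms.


Let's work it out.
Quarter-note beat duration = 60000 / 172 ms
Beats per measure (5/4) = 5
One measure = 5 × 60000 / 172 = 300000 / 172 ms
3 measures = 3 × 300000 / 172 = 900000 / 172
= 5232.6 ms


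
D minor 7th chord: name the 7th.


Solution.
Minor 7th chord = root + minor 3rd + perfect 5th + minor 7th
Seventh chords stack in thirds, so the letter names are D-F-A-C
Root: D
Minor 3rd above D: F
Perfect 5th above D: A
Minor 7th above D: C
The 7th = C


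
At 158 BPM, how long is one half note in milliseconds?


Reasoning:
One quarter-note beat = 60000 / BPM = 60000 / 158 ms
Half note = 2 × quarter note
Duration = 2 × 60000 / 158 = 120000 / 158
= 759.5 ms


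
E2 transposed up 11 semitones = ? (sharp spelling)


E2: chromatic position 4 in octave 2 → absolute = 2×12 + 4 = 28
Transpose up 11: 28 + 11 = 39
39 = 3×12 + 3 → D# in octave 3
Result = D#3


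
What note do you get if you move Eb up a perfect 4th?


Working:
perfect 4th: 4 letter names, 5 semitones
Letter: E + 3 → A
Pitch: Eb + 5 semitones, spelled as an A → Ab
= Ab


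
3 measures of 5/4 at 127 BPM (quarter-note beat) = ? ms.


Let's work it out.
Quarter-note beat duration = 60000 / 127 ms
Beats per measure (5/4) = 5
One measure = 5 × 60000 / 127 = 300000 / 127 ms
3 measures = 3 × 300000 / 127 = 900000 / 127
= 7086.6 ms


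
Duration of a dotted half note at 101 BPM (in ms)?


Working:
One quarter-note beat = 60000 / BPM = 60000 / 101 ms
Dotted half note = 3 × quarter note
Duration = 3 × 60000 / 101 = 180000 / 101
= 1782.2 ms


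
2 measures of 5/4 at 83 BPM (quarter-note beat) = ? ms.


Reasoning:
Quarter-note beat duration = 60000 / 83 ms
Beats per measure (5/4) = 5
One measure = 5 × 60000 / 83 = 300000 / 83 ms
2 measures = 2 × 300000 / 83 = 600000 / 83
= 7228.9 ms


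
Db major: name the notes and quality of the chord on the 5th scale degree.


Solution.
Db major scale: Db Eb F Gb Ab Bb C
Diatonic triad on degree 5 stacks scale notes 5, 7, 2: Ab C Eb
Ab→C = 4 semitones; Ab→Eb = 7 semitones → major triad
= Ab C Eb (major)


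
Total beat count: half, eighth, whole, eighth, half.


Reasoning:
Beat values:
  half = 2 beats
  eighth = 0.5 beats
  whole = 4 beats
  eighth = 0.5 beats
  half = 2 beats
Sum = 2 + 0.5 + 4 + 0.5 + 2
= 9 beats


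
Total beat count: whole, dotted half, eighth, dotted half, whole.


Beat values:
  whole = 4 beats
  dotted half = 3 beats
  eighth = 0.5 beats
  dotted half = 3 beats
  whole = 4 beats
Sum = 4 + 3 + 0.5 + 3 + 4
= 14.5 beats


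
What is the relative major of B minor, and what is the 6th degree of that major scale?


Step by step:
The relative major shares the key signature and is a minor 3rd above the minor tonic
A minor 3rd above B is D
→ relative major of B minor is D major
D major scale: D E F# G A B C#
= D major; 6th degree = B


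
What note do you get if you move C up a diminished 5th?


diminished 5th: 5 letter names, 6 semitones
Letter: C + 4 → G
Pitch: C + 6 semitones, spelled as a G → Gb
= Gb


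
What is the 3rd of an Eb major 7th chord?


Let's work it out.
Major 7th chord = root + major 3rd + perfect 5th + major 7th
Seventh chords stack in thirds, so the letter names are E-G-B-D
Root: Eb
Major 3rd above Eb: G
Perfect 5th above Eb: Bb
Major 7th above Eb: D
The 3rd = G


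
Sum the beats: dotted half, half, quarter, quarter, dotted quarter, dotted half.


Let's work it out.
Beat values:
  dotted half = 3 beats
  half = 2 beats
  quarter = 1 beat
  quarter = 1 beat
  dotted quarter = 1.5 beats
  dotted half = 3 beats
Sum = 3 + 2 + 1 + 1 + 1.5 + 3
= 11.5 beats


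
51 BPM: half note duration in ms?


Solution.
One quarter-note beat = 60000 / BPM = 60000 / 51 ms
Half note = 2 × quarter note
Duration = 2 × 60000 / 51 = 120000 / 51
= 2352.9 ms


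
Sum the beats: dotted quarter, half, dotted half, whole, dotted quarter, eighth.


Solution.
Beat values:
  dotted quarter = 1.5 beats
  half = 2 beats
  dotted half = 3 beats
  whole = 4 beats
  dotted quarter = 1.5 beats
  eighth = 0.5 beats
Sum = 1.5 + 2 + 3 + 4 + 1.5 + 0.5
= 12.5 beats


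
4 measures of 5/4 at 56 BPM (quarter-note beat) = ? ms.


Reasoning:
Quarter-note beat duration = 60000 / 56 ms
Beats per measure (5/4) = 5
One measure = 5 × 60000 / 56 = 300000 / 56 ms
4 measures = 4 × 300000 / 56 = 1200000 / 56
= 21428.6 ms


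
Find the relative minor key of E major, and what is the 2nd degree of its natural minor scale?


Working:
The relative minor shares the major's key signature and starts on its 6th degree
6th degree = a major 6th above the tonic; a major 6th above E is C#
→ relative minor of E major is C# minor
C# natural minor scale: C# D# E F# G# A B
= C# minor; 2nd degree = D#


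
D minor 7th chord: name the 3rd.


Let's work it out.
Minor 7th chord = root + minor 3rd + perfect 5th + minor 7th
Seventh chords stack in thirds, so the letter names are D-F-A-C
Root: D
Minor 3rd above D: F
Perfect 5th above D: A
Minor 7th above D: C
The 3rd = F


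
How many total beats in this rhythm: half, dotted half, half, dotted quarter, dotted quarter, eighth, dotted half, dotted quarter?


Working:
Beat values:
  half = 2 beats
  dotted half = 3 beats
  half = 2 beats
  dotted quarter = 1.5 beats
  dotted quarter = 1.5 beats
  eighth = 0.5 beats
  dotted half = 3 beats
  dotted quarter = 1.5 beats
Sum = 2 + 3 + 2 + 1.5 + 1.5 + 0.5 + 3 + 1.5
= 15 beats


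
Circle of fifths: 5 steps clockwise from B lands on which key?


Solution.
Each clockwise step on the circle of fifths moves up a perfect 5th
From B: B → F#/Gb → Db → Ab → Eb → Bb
= Bb


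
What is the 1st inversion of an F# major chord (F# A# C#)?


Reasoning:
Root position: F# A# C#
1st inversion: move root up an octave
Bass note: A#
Notes (bottom to top) = A# C# F#


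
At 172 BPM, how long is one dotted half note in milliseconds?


Working:
One quarter-note beat = 60000 / BPM = 60000 / 172 ms
Dotted half note = 3 × quarter note
Duration = 3 × 60000 / 172 = 180000 / 172
= 1046.5 ms


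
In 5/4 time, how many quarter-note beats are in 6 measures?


Time signature 5/4: the bottom number 4 means the quarter note gets one count
The top number 5 means 5 quarter-note beats per measure
Total = 5 × 6 measures
= 30 quarter-note beats


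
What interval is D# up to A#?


Letter names: D → A spans 5 letter names → a 5th
Semitones: D# → A# = 7 half-steps
A 5th of 7 semitones is a perfect 5th
= perfect 5th


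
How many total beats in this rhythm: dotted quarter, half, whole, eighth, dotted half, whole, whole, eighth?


Beat values:
  dotted quarter = 1.5 beats
  half = 2 beats
  whole = 4 beats
  eighth = 0.5 beats
  dotted half = 3 beats
  whole = 4 beats
  whole = 4 beats
  eighth = 0.5 beats
Sum = 1.5 + 2 + 4 + 0.5 + 3 + 4 + 4 + 0.5
= 19.5 beats


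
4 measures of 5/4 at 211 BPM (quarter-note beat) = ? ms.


Working:
Quarter-note beat duration = 60000 / 211 ms
Beats per measure (5/4) = 5
One measure = 5 × 60000 / 211 = 300000 / 211 ms
4 measures = 4 × 300000 / 211 = 1200000 / 211
= 5687.2 ms


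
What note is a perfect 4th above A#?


A 4th spans 4 letter names, so from A we land on D
A perfect 4th = 5 semitones above A#
Spell D at that pitch: D#
= D#


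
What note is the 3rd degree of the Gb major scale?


Reasoning:
Major scale pattern: W-W-H-W-W-W-H (2-2-1-2-2-2-1 semitones)
Starting from Gb:
  Gb + 2 semitones → Ab
  Ab + 2 semitones → Bb
  Bb + 1 semitone → Cb
  Cb + 2 semitones → Db
  Db + 2 semitones → Eb
  Eb + 2 semitones → F
  F + 1 semitone → Gb
Scale: Gb Ab Bb Cb Db Eb F
Degree 3 = Bb


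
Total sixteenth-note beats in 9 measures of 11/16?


Reasoning:
Time signature 11/16: the bottom number 16 means the sixteenth note gets one count
The top number 11 means 11 sixteenth-note beats per measure
Total = 11 × 9 measures
= 99 sixteenth-note beats


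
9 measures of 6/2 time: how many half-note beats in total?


Solution.
Time signature 6/2: the bottom number 2 means the half note gets one count
The top number 6 means 6 half-note beats per measure
Total = 6 × 9 measures
= 54 half-note beats


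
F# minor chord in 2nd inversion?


Root position: F# A C#
2nd inversion: move root and 3rd up an octave
Bass note: C#
Notes (bottom to top) = C# F# A


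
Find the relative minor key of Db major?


Let's work it out.
The relative minor shares the major's key signature and starts on its 6th degree
6th degree = a major 6th above the tonic; a major 6th above Db is Bb
→ relative minor of Db major is Bb minor
= Bb minor


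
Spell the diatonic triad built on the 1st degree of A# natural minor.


Working:
A# natural minor scale: A# B# C# D# E# F# G#
Diatonic triad on degree 1 stacks scale notes 1, 3, 5: A# C# E#
A#→C# = 3 semitones; A#→E# = 7 semitones → minor triad
= A# C# E# (minor)


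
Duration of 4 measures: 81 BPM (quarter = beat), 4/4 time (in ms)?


Working:
Quarter-note beat duration = 60000 / 81 ms
Beats per measure (4/4) = 4
One measure = 4 × 60000 / 81 = 240000 / 81 ms
4 measures = 4 × 240000 / 81 = 960000 / 81
= 11851.9 ms


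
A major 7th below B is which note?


Solution.
A 7th spans 7 letter names, so from B we land on C
A major 7th = 11 semitones below B
Spell C at that pitch: C
= C


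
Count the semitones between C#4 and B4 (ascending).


Absolute semitone position = octave×12 + chromatic position
C#4: 4×12 + 1 = 49
B4: 4×12 + 11 = 59
Difference = 59 - 49 = 10
= 10 semitones


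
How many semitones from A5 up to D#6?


Absolute semitone position = octave×12 + chromatic position
A5: 5×12 + 9 = 69
D#6: 6×12 + 3 = 75
Difference = 75 - 69 = 6
= 6 semitones


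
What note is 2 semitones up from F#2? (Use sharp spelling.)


Solution.
F#2: chromatic position 6 in octave 2 → absolute = 2×12 + 6 = 30
Transpose up 2: 30 + 2 = 32
32 = 2×12 + 8 → G# in octave 2
Result = G#2


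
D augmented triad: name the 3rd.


Augmented triad = root + major 3rd (4 semitones) + augmented 5th (8 semitones)
A triad on D stacks thirds, so the chord tones use letter names D-F-A
Root: D
Major 3rd above D: F#
Augmented 5th above D: A#
The 3rd = F#


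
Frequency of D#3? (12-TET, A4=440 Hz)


f = 440 × 2^(n/12) where n = semitones from A4
D#3: -18 semitones from A4
f = 440 × 2^(-18/12)
f = 155.56 Hz


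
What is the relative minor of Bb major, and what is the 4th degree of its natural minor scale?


The relative minor shares the major's key signature and starts on its 6th degree
6th degree = a major 6th above the tonic; a major 6th above Bb is G
→ relative minor of Bb major is G minor
G natural minor scale: G A Bb C D Eb F
= G minor; 4th degree = C


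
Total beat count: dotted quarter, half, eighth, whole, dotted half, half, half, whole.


Beat values:
  dotted quarter = 1.5 beats
  half = 2 beats
  eighth = 0.5 beats
  whole = 4 beats
  dotted half = 3 beats
  half = 2 beats
  half = 2 beats
  whole = 4 beats
Sum = 1.5 + 2 + 0.5 + 4 + 3 + 2 + 2 + 4
= 19 beats


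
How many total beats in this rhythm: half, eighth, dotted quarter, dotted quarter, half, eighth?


Working:
Beat values:
  half = 2 beats
  eighth = 0.5 beats
  dotted quarter = 1.5 beats
  dotted quarter = 1.5 beats
  half = 2 beats
  eighth = 0.5 beats
Sum = 2 + 0.5 + 1.5 + 1.5 + 2 + 0.5
= 8 beats


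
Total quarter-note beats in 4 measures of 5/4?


Time signature 5/4: the bottom number 4 means the quarter note gets one count
The top number 5 means 5 quarter-note beats per measure
Total = 5 × 4 measures
= 20 quarter-note beats


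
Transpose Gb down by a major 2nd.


major 2nd: 2 letter names, 2 semitones
Letter: G - 1 → F
Pitch: Gb - 2 semitones, spelled as an F → Fb
= Fb


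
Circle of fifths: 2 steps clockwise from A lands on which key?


Each clockwise step on the circle of fifths moves up a perfect 5th
From A: A → E → B
= B


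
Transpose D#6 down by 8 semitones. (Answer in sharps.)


D#6: chromatic position 3 in octave 6 → absolute = 6×12 + 3 = 75
Transpose down 8: 75 - 8 = 67
67 = 5×12 + 7 → G in octave 5
Result = G5


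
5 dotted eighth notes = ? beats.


Step by step:
Base eighth note = 1/2 beats
Dot 1 adds half the previous value: +1/4
One dotted eighth = 1/2 + 1/4 = 3/4
5 of them = 5 × 3/4 = 15/4
= 15/4 beats


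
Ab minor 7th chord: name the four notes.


Minor 7th chord = root + minor 3rd + perfect 5th + minor 7th
Seventh chords stack in thirds, so the letter names are A-C-E-G
Root: Ab
Minor 3rd above Ab: Cb
Perfect 5th above Ab: Eb
Minor 7th above Ab: Gb
Chord = Ab Cb Eb Gb


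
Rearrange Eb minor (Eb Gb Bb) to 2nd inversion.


Reasoning:
Root position: Eb Gb Bb
2nd inversion: move root and 3rd up an octave
Bass note: Bb
Notes (bottom to top) = Bb Eb Gb


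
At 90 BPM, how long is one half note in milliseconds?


Solution.
One quarter-note beat = 60000 / BPM = 60000 / 90 ms
Half note = 2 × quarter note
Duration = 2 × 60000 / 90 = 120000 / 90
= 1333.3 ms


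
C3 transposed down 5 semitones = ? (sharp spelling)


C3: chromatic position 0 in octave 3 → absolute = 3×12 + 0 = 36
Transpose down 5: 36 - 5 = 31
31 = 2×12 + 7 → G in octave 2
Result = G2


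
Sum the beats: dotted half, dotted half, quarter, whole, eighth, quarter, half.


Solution.
Beat values:
  dotted half = 3 beats
  dotted half = 3 beats
  quarter = 1 beat
  whole = 4 beats
  eighth = 0.5 beats
  quarter = 1 beat
  half = 2 beats
Sum = 3 + 3 + 1 + 4 + 0.5 + 1 + 2
= 14.5 beats


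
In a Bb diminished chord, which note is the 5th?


Let's work it out.
Diminished triad = root + minor 3rd (3 semitones) + diminished 5th (6 semitones)
A triad on Bb stacks thirds, so the chord tones use letter names B-D-F
Root: Bb
Minor 3rd above Bb: Db
Diminished 5th above Bb: Fb
The 5th = Fb


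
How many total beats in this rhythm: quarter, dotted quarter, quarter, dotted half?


Beat values:
  quarter = 1 beat
  dotted quarter = 1.5 beats
  quarter = 1 beat
  dotted half = 3 beats
Sum = 1 + 1.5 + 1 + 3
= 6.5 beats


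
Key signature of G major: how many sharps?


Sharp major keys follow the circle of fifths: C(0), G(1), D(2), A(3), E(4), B(5), F#(6), C#(7)
G major has 1 sharp
Order of sharps: F# C# G# D# A# E# B# → first 1: F#
= 1 sharp


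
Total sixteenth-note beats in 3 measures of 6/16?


Reasoning:
Time signature 6/16: the bottom number 16 means the sixteenth note gets one count
The top number 6 means 6 sixteenth-note beats per measure
Total = 6 × 3 measures
= 18 sixteenth-note beats


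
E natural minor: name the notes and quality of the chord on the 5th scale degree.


Reasoning:
E natural minor scale: E F# G A B C D
Diatonic triad on degree 5 stacks scale notes 5, 7, 2: B D F#
B→D = 3 semitones; B→F# = 7 semitones → minor triad
= B D F# (minor)


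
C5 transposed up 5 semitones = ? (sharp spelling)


Solution.
C5: chromatic position 0 in octave 5 → absolute = 5×12 + 0 = 60
Transpose up 5: 60 + 5 = 65
65 = 5×12 + 5 → F in octave 5
Result = F5


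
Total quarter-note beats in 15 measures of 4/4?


Step by step:
Time signature 4/4: the bottom number 4 means the quarter note gets one count
The top number 4 means 4 quarter-note beats per measure
Total = 4 × 15 measures
= 60 quarter-note beats


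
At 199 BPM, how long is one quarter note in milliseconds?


One quarter-note beat = 60000 / BPM = 60000 / 199 ms
Duration = 60000 / 199
= 301.5 ms


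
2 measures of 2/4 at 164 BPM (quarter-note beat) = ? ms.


Reasoning:
Quarter-note beat duration = 60000 / 164 ms
Beats per measure (2/4) = 2
One measure = 2 × 60000 / 164 = 120000 / 164 ms
2 measures = 2 × 120000 / 164 = 240000 / 164
= 1463.4 ms


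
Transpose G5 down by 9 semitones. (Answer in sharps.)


G5: chromatic position 7 in octave 5 → absolute = 5×12 + 7 = 67
Transpose down 9: 67 - 9 = 58
58 = 4×12 + 10 → A# in octave 4
Result = A#4


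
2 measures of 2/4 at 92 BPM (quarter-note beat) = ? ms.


Quarter-note beat duration = 60000 / 92 ms
Beats per measure (2/4) = 2
One measure = 2 × 60000 / 92 = 120000 / 92 ms
2 measures = 2 × 120000 / 92 = 240000 / 92
= 2608.7 ms


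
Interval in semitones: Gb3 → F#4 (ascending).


Solution.
Absolute semitone position = octave×12 + chromatic position
Gb3: 3×12 + 6 = 42
F#4: 4×12 + 6 = 54
Difference = 54 - 42 = 12
= 12 semitones


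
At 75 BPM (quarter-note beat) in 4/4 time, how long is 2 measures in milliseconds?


Quarter-note beat duration = 60000 / 75 ms
Beats per measure (4/4) = 4
One measure = 4 × 60000 / 75 = 240000 / 75 ms
2 measures = 2 × 240000 / 75 = 480000 / 75
= 6400.0 ms


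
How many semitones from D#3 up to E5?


Let's work it out.
Absolute semitone position = octave×12 + chromatic position
D#3: 3×12 + 3 = 39
E5: 5×12 + 4 = 64
Difference = 64 - 39 = 25
= 25 semitones


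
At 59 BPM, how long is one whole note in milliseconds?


Step by step:
One quarter-note beat = 60000 / BPM = 60000 / 59 ms
Whole note = 4 × quarter note
Duration = 4 × 60000 / 59 = 240000 / 59
= 4067.8 ms


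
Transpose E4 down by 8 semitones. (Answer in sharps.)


Reasoning:
E4: chromatic position 4 in octave 4 → absolute = 4×12 + 4 = 52
Transpose down 8: 52 - 8 = 44
44 = 3×12 + 8 → G# in octave 3
Result = G#3


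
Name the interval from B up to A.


Letter names: B → A spans 7 letter names → a 7th
Semitones: B → A = 10 half-steps
A 7th of 10 semitones is a minor 7th
= minor 7th


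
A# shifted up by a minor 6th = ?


Step by step:
minor 6th: 6 letter names, 8 semitones
Letter: A + 5 → F
Pitch: A# + 8 semitones, spelled as an F → F#
= F#
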